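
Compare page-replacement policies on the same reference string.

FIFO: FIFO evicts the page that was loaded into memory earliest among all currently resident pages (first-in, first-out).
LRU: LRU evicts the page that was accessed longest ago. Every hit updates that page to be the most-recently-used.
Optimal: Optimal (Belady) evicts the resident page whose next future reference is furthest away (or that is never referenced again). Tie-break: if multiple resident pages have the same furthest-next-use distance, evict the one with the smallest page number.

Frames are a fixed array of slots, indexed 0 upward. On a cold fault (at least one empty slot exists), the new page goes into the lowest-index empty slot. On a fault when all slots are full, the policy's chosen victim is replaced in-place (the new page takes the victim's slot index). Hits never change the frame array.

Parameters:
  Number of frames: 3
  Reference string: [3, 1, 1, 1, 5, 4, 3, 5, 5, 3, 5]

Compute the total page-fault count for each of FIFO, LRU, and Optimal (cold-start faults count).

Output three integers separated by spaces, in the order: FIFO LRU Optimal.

--- FIFO ---
  step 0: ref 3 -> FAULT, frames=[3,-,-] (faults so far: 1)
  step 1: ref 1 -> FAULT, frames=[3,1,-] (faults so far: 2)
  step 2: ref 1 -> HIT, frames=[3,1,-] (faults so far: 2)
  step 3: ref 1 -> HIT, frames=[3,1,-] (faults so far: 2)
  step 4: ref 5 -> FAULT, frames=[3,1,5] (faults so far: 3)
  step 5: ref 4 -> FAULT, evict 3, frames=[4,1,5] (faults so far: 4)
  step 6: ref 3 -> FAULT, evict 1, frames=[4,3,5] (faults so far: 5)
  step 7: ref 5 -> HIT, frames=[4,3,5] (faults so far: 5)
  step 8: ref 5 -> HIT, frames=[4,3,5] (faults so far: 5)
  step 9: ref 3 -> HIT, frames=[4,3,5] (faults so far: 5)
  step 10: ref 5 -> HIT, frames=[4,3,5] (faults so far: 5)
  FIFO total faults: 5
--- LRU ---
  step 0: ref 3 -> FAULT, frames=[3,-,-] (faults so far: 1)
  step 1: ref 1 -> FAULT, frames=[3,1,-] (faults so far: 2)
  step 2: ref 1 -> HIT, frames=[3,1,-] (faults so far: 2)
  step 3: ref 1 -> HIT, frames=[3,1,-] (faults so far: 2)
  step 4: ref 5 -> FAULT, frames=[3,1,5] (faults so far: 3)
  step 5: ref 4 -> FAULT, evict 3, frames=[4,1,5] (faults so far: 4)
  step 6: ref 3 -> FAULT, evict 1, frames=[4,3,5] (faults so far: 5)
  step 7: ref 5 -> HIT, frames=[4,3,5] (faults so far: 5)
  step 8: ref 5 -> HIT, frames=[4,3,5] (faults so far: 5)
  step 9: ref 3 -> HIT, frames=[4,3,5] (faults so far: 5)
  step 10: ref 5 -> HIT, frames=[4,3,5] (faults so far: 5)
  LRU total faults: 5
--- Optimal ---
  step 0: ref 3 -> FAULT, frames=[3,-,-] (faults so far: 1)
  step 1: ref 1 -> FAULT, frames=[3,1,-] (faults so far: 2)
  step 2: ref 1 -> HIT, frames=[3,1,-] (faults so far: 2)
  step 3: ref 1 -> HIT, frames=[3,1,-] (faults so far: 2)
  step 4: ref 5 -> FAULT, frames=[3,1,5] (faults so far: 3)
  step 5: ref 4 -> FAULT, evict 1, frames=[3,4,5] (faults so far: 4)
  step 6: ref 3 -> HIT, frames=[3,4,5] (faults so far: 4)
  step 7: ref 5 -> HIT, frames=[3,4,5] (faults so far: 4)
  step 8: ref 5 -> HIT, frames=[3,4,5] (faults so far: 4)
  step 9: ref 3 -> HIT, frames=[3,4,5] (faults so far: 4)
  step 10: ref 5 -> HIT, frames=[3,4,5] (faults so far: 4)
  Optimal total faults: 4

Answer: 5 5 4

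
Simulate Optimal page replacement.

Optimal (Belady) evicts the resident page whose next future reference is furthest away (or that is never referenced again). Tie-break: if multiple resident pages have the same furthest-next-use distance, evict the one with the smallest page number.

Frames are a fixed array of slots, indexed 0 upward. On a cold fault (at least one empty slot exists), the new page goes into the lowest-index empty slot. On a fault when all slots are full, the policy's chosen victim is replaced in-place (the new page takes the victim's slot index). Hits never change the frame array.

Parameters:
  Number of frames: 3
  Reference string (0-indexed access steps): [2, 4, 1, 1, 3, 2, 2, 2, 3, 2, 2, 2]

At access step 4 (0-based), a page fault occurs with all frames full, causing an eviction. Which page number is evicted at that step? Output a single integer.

Step 0: ref 2 -> FAULT, frames=[2,-,-]
Step 1: ref 4 -> FAULT, frames=[2,4,-]
Step 2: ref 1 -> FAULT, frames=[2,4,1]
Step 3: ref 1 -> HIT, frames=[2,4,1]
Step 4: ref 3 -> FAULT, evict 1, frames=[2,4,3]
At step 4: evicted page 1

Answer: 1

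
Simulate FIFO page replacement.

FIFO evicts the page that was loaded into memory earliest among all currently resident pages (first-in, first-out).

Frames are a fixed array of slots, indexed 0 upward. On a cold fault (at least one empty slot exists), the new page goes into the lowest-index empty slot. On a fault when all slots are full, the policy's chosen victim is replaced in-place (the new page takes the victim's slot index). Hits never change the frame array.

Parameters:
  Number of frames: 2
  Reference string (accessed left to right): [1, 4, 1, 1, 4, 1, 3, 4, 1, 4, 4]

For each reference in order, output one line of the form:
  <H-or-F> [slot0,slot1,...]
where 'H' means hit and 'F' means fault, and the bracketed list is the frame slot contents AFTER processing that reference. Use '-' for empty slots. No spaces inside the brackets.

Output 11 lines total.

F [1,-]
F [1,4]
H [1,4]
H [1,4]
H [1,4]
H [1,4]
F [3,4]
H [3,4]
F [3,1]
F [4,1]
H [4,1]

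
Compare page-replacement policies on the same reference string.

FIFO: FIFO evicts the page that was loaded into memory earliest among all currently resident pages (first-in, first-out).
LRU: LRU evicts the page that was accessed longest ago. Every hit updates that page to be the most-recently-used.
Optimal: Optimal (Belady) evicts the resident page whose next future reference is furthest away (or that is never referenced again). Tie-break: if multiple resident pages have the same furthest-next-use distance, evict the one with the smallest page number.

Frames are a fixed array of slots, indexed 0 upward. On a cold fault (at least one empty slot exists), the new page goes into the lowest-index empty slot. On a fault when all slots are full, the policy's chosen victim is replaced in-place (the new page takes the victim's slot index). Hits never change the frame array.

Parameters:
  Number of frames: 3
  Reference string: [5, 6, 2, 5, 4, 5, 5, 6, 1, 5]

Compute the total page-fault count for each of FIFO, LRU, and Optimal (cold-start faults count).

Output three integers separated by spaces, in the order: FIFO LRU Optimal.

--- FIFO ---
  step 0: ref 5 -> FAULT, frames=[5,-,-] (faults so far: 1)
  step 1: ref 6 -> FAULT, frames=[5,6,-] (faults so far: 2)
  step 2: ref 2 -> FAULT, frames=[5,6,2] (faults so far: 3)
  step 3: ref 5 -> HIT, frames=[5,6,2] (faults so far: 3)
  step 4: ref 4 -> FAULT, evict 5, frames=[4,6,2] (faults so far: 4)
  step 5: ref 5 -> FAULT, evict 6, frames=[4,5,2] (faults so far: 5)
  step 6: ref 5 -> HIT, frames=[4,5,2] (faults so far: 5)
  step 7: ref 6 -> FAULT, evict 2, frames=[4,5,6] (faults so far: 6)
  step 8: ref 1 -> FAULT, evict 4, frames=[1,5,6] (faults so far: 7)
  step 9: ref 5 -> HIT, frames=[1,5,6] (faults so far: 7)
  FIFO total faults: 7
--- LRU ---
  step 0: ref 5 -> FAULT, frames=[5,-,-] (faults so far: 1)
  step 1: ref 6 -> FAULT, frames=[5,6,-] (faults so far: 2)
  step 2: ref 2 -> FAULT, frames=[5,6,2] (faults so far: 3)
  step 3: ref 5 -> HIT, frames=[5,6,2] (faults so far: 3)
  step 4: ref 4 -> FAULT, evict 6, frames=[5,4,2] (faults so far: 4)
  step 5: ref 5 -> HIT, frames=[5,4,2] (faults so far: 4)
  step 6: ref 5 -> HIT, frames=[5,4,2] (faults so far: 4)
  step 7: ref 6 -> FAULT, evict 2, frames=[5,4,6] (faults so far: 5)
  step 8: ref 1 -> FAULT, evict 4, frames=[5,1,6] (faults so far: 6)
  step 9: ref 5 -> HIT, frames=[5,1,6] (faults so far: 6)
  LRU total faults: 6
--- Optimal ---
  step 0: ref 5 -> FAULT, frames=[5,-,-] (faults so far: 1)
  step 1: ref 6 -> FAULT, frames=[5,6,-] (faults so far: 2)
  step 2: ref 2 -> FAULT, frames=[5,6,2] (faults so far: 3)
  step 3: ref 5 -> HIT, frames=[5,6,2] (faults so far: 3)
  step 4: ref 4 -> FAULT, evict 2, frames=[5,6,4] (faults so far: 4)
  step 5: ref 5 -> HIT, frames=[5,6,4] (faults so far: 4)
  step 6: ref 5 -> HIT, frames=[5,6,4] (faults so far: 4)
  step 7: ref 6 -> HIT, frames=[5,6,4] (faults so far: 4)
  step 8: ref 1 -> FAULT, evict 4, frames=[5,6,1] (faults so far: 5)
  step 9: ref 5 -> HIT, frames=[5,6,1] (faults so far: 5)
  Optimal total faults: 5

Answer: 7 6 5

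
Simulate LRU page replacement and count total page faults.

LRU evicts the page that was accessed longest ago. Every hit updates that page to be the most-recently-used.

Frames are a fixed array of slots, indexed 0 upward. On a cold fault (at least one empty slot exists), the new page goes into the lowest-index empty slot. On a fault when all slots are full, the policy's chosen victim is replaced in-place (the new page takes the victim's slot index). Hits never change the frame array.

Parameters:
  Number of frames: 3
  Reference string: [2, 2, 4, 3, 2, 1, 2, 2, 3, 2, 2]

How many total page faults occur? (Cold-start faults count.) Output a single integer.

Step 0: ref 2 → FAULT, frames=[2,-,-]
Step 1: ref 2 → HIT, frames=[2,-,-]
Step 2: ref 4 → FAULT, frames=[2,4,-]
Step 3: ref 3 → FAULT, frames=[2,4,3]
Step 4: ref 2 → HIT, frames=[2,4,3]
Step 5: ref 1 → FAULT (evict 4), frames=[2,1,3]
Step 6: ref 2 → HIT, frames=[2,1,3]
Step 7: ref 2 → HIT, frames=[2,1,3]
Step 8: ref 3 → HIT, frames=[2,1,3]
Step 9: ref 2 → HIT, frames=[2,1,3]
Step 10: ref 2 → HIT, frames=[2,1,3]
Total faults: 4

Answer: 4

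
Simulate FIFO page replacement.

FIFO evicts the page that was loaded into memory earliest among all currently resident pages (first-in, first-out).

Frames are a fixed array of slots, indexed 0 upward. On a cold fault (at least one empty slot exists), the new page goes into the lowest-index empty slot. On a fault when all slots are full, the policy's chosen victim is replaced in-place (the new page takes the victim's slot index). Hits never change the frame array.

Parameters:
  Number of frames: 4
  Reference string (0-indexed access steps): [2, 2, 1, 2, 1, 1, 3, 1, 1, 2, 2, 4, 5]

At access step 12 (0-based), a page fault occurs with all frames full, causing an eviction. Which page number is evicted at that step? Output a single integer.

Answer: 2

Derivation:
Step 0: ref 2 -> FAULT, frames=[2,-,-,-]
Step 1: ref 2 -> HIT, frames=[2,-,-,-]
Step 2: ref 1 -> FAULT, frames=[2,1,-,-]
Step 3: ref 2 -> HIT, frames=[2,1,-,-]
Step 4: ref 1 -> HIT, frames=[2,1,-,-]
Step 5: ref 1 -> HIT, frames=[2,1,-,-]
Step 6: ref 3 -> FAULT, frames=[2,1,3,-]
Step 7: ref 1 -> HIT, frames=[2,1,3,-]
Step 8: ref 1 -> HIT, frames=[2,1,3,-]
Step 9: ref 2 -> HIT, frames=[2,1,3,-]
Step 10: ref 2 -> HIT, frames=[2,1,3,-]
Step 11: ref 4 -> FAULT, frames=[2,1,3,4]
Step 12: ref 5 -> FAULT, evict 2, frames=[5,1,3,4]
At step 12: evicted page 2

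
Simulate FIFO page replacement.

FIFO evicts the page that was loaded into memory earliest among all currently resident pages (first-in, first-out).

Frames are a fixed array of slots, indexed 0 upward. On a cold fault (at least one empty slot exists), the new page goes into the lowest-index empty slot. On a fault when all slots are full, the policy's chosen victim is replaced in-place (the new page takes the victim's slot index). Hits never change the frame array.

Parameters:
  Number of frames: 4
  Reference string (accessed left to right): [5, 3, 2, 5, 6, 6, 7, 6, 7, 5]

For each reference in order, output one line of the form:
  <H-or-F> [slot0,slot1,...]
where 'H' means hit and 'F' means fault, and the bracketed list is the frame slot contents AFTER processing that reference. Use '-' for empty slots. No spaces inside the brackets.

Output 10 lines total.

F [5,-,-,-]
F [5,3,-,-]
F [5,3,2,-]
H [5,3,2,-]
F [5,3,2,6]
H [5,3,2,6]
F [7,3,2,6]
H [7,3,2,6]
H [7,3,2,6]
F [7,5,2,6]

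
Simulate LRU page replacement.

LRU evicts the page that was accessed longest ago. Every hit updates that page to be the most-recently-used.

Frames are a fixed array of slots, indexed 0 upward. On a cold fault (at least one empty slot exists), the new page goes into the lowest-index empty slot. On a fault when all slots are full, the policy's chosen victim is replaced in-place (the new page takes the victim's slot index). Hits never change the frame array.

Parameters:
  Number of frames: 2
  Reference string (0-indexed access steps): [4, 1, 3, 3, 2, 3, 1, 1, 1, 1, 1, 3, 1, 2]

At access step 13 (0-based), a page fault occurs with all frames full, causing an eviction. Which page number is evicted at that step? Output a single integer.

Answer: 3

Derivation:
Step 0: ref 4 -> FAULT, frames=[4,-]
Step 1: ref 1 -> FAULT, frames=[4,1]
Step 2: ref 3 -> FAULT, evict 4, frames=[3,1]
Step 3: ref 3 -> HIT, frames=[3,1]
Step 4: ref 2 -> FAULT, evict 1, frames=[3,2]
Step 5: ref 3 -> HIT, frames=[3,2]
Step 6: ref 1 -> FAULT, evict 2, frames=[3,1]
Step 7: ref 1 -> HIT, frames=[3,1]
Step 8: ref 1 -> HIT, frames=[3,1]
Step 9: ref 1 -> HIT, frames=[3,1]
Step 10: ref 1 -> HIT, frames=[3,1]
Step 11: ref 3 -> HIT, frames=[3,1]
Step 12: ref 1 -> HIT, frames=[3,1]
Step 13: ref 2 -> FAULT, evict 3, frames=[2,1]
At step 13: evicted page 3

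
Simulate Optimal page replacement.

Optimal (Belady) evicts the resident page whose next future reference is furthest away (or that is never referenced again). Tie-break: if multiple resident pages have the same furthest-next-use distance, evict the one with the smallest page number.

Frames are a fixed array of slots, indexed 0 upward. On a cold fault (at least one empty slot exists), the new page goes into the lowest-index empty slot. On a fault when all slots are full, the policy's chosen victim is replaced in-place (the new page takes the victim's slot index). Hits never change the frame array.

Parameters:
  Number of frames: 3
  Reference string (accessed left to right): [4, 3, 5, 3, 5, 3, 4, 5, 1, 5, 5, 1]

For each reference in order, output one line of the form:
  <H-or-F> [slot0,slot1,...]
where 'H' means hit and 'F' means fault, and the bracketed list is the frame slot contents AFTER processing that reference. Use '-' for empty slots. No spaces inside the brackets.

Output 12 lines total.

F [4,-,-]
F [4,3,-]
F [4,3,5]
H [4,3,5]
H [4,3,5]
H [4,3,5]
H [4,3,5]
H [4,3,5]
F [4,1,5]
H [4,1,5]
H [4,1,5]
H [4,1,5]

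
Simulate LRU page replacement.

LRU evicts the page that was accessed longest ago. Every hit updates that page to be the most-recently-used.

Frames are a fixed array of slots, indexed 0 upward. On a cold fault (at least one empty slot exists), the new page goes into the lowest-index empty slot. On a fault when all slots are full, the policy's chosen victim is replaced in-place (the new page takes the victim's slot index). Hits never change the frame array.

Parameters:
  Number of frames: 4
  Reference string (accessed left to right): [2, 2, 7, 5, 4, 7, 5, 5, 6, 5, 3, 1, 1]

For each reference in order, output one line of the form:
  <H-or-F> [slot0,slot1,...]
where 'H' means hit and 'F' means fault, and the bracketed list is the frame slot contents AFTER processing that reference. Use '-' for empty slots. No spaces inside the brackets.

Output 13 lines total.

F [2,-,-,-]
H [2,-,-,-]
F [2,7,-,-]
F [2,7,5,-]
F [2,7,5,4]
H [2,7,5,4]
H [2,7,5,4]
H [2,7,5,4]
F [6,7,5,4]
H [6,7,5,4]
F [6,7,5,3]
F [6,1,5,3]
H [6,1,5,3]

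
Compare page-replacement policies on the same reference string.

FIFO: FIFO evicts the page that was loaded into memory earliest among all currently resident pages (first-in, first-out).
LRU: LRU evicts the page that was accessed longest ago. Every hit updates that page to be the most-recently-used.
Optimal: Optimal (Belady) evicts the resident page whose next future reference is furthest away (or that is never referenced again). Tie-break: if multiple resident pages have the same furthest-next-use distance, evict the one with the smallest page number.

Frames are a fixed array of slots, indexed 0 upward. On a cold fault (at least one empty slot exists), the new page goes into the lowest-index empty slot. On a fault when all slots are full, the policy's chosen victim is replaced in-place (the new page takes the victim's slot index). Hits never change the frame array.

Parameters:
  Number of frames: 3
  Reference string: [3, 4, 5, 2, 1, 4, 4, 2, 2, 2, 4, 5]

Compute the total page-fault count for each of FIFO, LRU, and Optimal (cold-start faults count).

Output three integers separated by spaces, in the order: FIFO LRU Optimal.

Answer: 7 7 6

Derivation:
--- FIFO ---
  step 0: ref 3 -> FAULT, frames=[3,-,-] (faults so far: 1)
  step 1: ref 4 -> FAULT, frames=[3,4,-] (faults so far: 2)
  step 2: ref 5 -> FAULT, frames=[3,4,5] (faults so far: 3)
  step 3: ref 2 -> FAULT, evict 3, frames=[2,4,5] (faults so far: 4)
  step 4: ref 1 -> FAULT, evict 4, frames=[2,1,5] (faults so far: 5)
  step 5: ref 4 -> FAULT, evict 5, frames=[2,1,4] (faults so far: 6)
  step 6: ref 4 -> HIT, frames=[2,1,4] (faults so far: 6)
  step 7: ref 2 -> HIT, frames=[2,1,4] (faults so far: 6)
  step 8: ref 2 -> HIT, frames=[2,1,4] (faults so far: 6)
  step 9: ref 2 -> HIT, frames=[2,1,4] (faults so far: 6)
  step 10: ref 4 -> HIT, frames=[2,1,4] (faults so far: 6)
  step 11: ref 5 -> FAULT, evict 2, frames=[5,1,4] (faults so far: 7)
  FIFO total faults: 7
--- LRU ---
  step 0: ref 3 -> FAULT, frames=[3,-,-] (faults so far: 1)
  step 1: ref 4 -> FAULT, frames=[3,4,-] (faults so far: 2)
  step 2: ref 5 -> FAULT, frames=[3,4,5] (faults so far: 3)
  step 3: ref 2 -> FAULT, evict 3, frames=[2,4,5] (faults so far: 4)
  step 4: ref 1 -> FAULT, evict 4, frames=[2,1,5] (faults so far: 5)
  step 5: ref 4 -> FAULT, evict 5, frames=[2,1,4] (faults so far: 6)
  step 6: ref 4 -> HIT, frames=[2,1,4] (faults so far: 6)
  step 7: ref 2 -> HIT, frames=[2,1,4] (faults so far: 6)
  step 8: ref 2 -> HIT, frames=[2,1,4] (faults so far: 6)
  step 9: ref 2 -> HIT, frames=[2,1,4] (faults so far: 6)
  step 10: ref 4 -> HIT, frames=[2,1,4] (faults so far: 6)
  step 11: ref 5 -> FAULT, evict 1, frames=[2,5,4] (faults so far: 7)
  LRU total faults: 7
--- Optimal ---
  step 0: ref 3 -> FAULT, frames=[3,-,-] (faults so far: 1)
  step 1: ref 4 -> FAULT, frames=[3,4,-] (faults so far: 2)
  step 2: ref 5 -> FAULT, frames=[3,4,5] (faults so far: 3)
  step 3: ref 2 -> FAULT, evict 3, frames=[2,4,5] (faults so far: 4)
  step 4: ref 1 -> FAULT, evict 5, frames=[2,4,1] (faults so far: 5)
  step 5: ref 4 -> HIT, frames=[2,4,1] (faults so far: 5)
  step 6: ref 4 -> HIT, frames=[2,4,1] (faults so far: 5)
  step 7: ref 2 -> HIT, frames=[2,4,1] (faults so far: 5)
  step 8: ref 2 -> HIT, frames=[2,4,1] (faults so far: 5)
  step 9: ref 2 -> HIT, frames=[2,4,1] (faults so far: 5)
  step 10: ref 4 -> HIT, frames=[2,4,1] (faults so far: 5)
  step 11: ref 5 -> FAULT, evict 1, frames=[2,4,5] (faults so far: 6)
  Optimal total faults: 6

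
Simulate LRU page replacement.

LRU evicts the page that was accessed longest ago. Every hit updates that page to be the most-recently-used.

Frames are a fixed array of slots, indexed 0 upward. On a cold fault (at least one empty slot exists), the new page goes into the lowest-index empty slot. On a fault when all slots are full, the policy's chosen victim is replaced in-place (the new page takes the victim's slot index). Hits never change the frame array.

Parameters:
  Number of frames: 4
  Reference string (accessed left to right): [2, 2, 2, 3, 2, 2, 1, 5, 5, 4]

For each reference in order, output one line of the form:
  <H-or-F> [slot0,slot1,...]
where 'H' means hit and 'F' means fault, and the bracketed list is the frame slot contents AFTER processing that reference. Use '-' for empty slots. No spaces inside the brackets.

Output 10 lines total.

F [2,-,-,-]
H [2,-,-,-]
H [2,-,-,-]
F [2,3,-,-]
H [2,3,-,-]
H [2,3,-,-]
F [2,3,1,-]
F [2,3,1,5]
H [2,3,1,5]
F [2,4,1,5]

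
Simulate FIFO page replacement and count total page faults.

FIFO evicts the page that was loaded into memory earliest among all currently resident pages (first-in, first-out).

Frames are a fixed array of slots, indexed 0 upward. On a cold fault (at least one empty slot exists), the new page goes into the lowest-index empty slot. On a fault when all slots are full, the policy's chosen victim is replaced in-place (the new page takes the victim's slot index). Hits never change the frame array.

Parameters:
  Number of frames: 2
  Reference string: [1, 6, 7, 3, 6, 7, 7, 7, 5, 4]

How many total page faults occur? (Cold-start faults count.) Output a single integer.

Step 0: ref 1 → FAULT, frames=[1,-]
Step 1: ref 6 → FAULT, frames=[1,6]
Step 2: ref 7 → FAULT (evict 1), frames=[7,6]
Step 3: ref 3 → FAULT (evict 6), frames=[7,3]
Step 4: ref 6 → FAULT (evict 7), frames=[6,3]
Step 5: ref 7 → FAULT (evict 3), frames=[6,7]
Step 6: ref 7 → HIT, frames=[6,7]
Step 7: ref 7 → HIT, frames=[6,7]
Step 8: ref 5 → FAULT (evict 6), frames=[5,7]
Step 9: ref 4 → FAULT (evict 7), frames=[5,4]
Total faults: 8

Answer: 8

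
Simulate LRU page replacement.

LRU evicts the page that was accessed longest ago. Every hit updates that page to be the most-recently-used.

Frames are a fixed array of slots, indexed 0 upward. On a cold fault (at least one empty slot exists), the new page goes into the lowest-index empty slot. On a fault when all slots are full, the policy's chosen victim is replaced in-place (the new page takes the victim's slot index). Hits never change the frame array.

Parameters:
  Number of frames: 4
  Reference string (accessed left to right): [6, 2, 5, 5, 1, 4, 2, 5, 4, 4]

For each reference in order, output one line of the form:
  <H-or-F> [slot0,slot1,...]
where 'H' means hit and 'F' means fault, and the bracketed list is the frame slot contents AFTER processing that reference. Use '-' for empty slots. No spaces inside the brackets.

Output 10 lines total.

F [6,-,-,-]
F [6,2,-,-]
F [6,2,5,-]
H [6,2,5,-]
F [6,2,5,1]
F [4,2,5,1]
H [4,2,5,1]
H [4,2,5,1]
H [4,2,5,1]
H [4,2,5,1]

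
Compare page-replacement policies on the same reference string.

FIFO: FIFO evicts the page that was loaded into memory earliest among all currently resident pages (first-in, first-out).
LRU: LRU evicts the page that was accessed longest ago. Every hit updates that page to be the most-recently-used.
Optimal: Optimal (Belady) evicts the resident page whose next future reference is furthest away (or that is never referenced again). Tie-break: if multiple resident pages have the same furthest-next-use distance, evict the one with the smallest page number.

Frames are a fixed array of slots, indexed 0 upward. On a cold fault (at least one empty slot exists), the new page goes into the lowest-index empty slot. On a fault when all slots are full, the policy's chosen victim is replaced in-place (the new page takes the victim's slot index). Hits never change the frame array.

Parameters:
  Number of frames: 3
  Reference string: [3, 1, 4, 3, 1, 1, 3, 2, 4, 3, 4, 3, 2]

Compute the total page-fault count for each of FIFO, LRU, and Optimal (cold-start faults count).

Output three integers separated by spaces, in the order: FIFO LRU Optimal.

Answer: 5 5 4

Derivation:
--- FIFO ---
  step 0: ref 3 -> FAULT, frames=[3,-,-] (faults so far: 1)
  step 1: ref 1 -> FAULT, frames=[3,1,-] (faults so far: 2)
  step 2: ref 4 -> FAULT, frames=[3,1,4] (faults so far: 3)
  step 3: ref 3 -> HIT, frames=[3,1,4] (faults so far: 3)
  step 4: ref 1 -> HIT, frames=[3,1,4] (faults so far: 3)
  step 5: ref 1 -> HIT, frames=[3,1,4] (faults so far: 3)
  step 6: ref 3 -> HIT, frames=[3,1,4] (faults so far: 3)
  step 7: ref 2 -> FAULT, evict 3, frames=[2,1,4] (faults so far: 4)
  step 8: ref 4 -> HIT, frames=[2,1,4] (faults so far: 4)
  step 9: ref 3 -> FAULT, evict 1, frames=[2,3,4] (faults so far: 5)
  step 10: ref 4 -> HIT, frames=[2,3,4] (faults so far: 5)
  step 11: ref 3 -> HIT, frames=[2,3,4] (faults so far: 5)
  step 12: ref 2 -> HIT, frames=[2,3,4] (faults so far: 5)
  FIFO total faults: 5
--- LRU ---
  step 0: ref 3 -> FAULT, frames=[3,-,-] (faults so far: 1)
  step 1: ref 1 -> FAULT, frames=[3,1,-] (faults so far: 2)
  step 2: ref 4 -> FAULT, frames=[3,1,4] (faults so far: 3)
  step 3: ref 3 -> HIT, frames=[3,1,4] (faults so far: 3)
  step 4: ref 1 -> HIT, frames=[3,1,4] (faults so far: 3)
  step 5: ref 1 -> HIT, frames=[3,1,4] (faults so far: 3)
  step 6: ref 3 -> HIT, frames=[3,1,4] (faults so far: 3)
  step 7: ref 2 -> FAULT, evict 4, frames=[3,1,2] (faults so far: 4)
  step 8: ref 4 -> FAULT, evict 1, frames=[3,4,2] (faults so far: 5)
  step 9: ref 3 -> HIT, frames=[3,4,2] (faults so far: 5)
  step 10: ref 4 -> HIT, frames=[3,4,2] (faults so far: 5)
  step 11: ref 3 -> HIT, frames=[3,4,2] (faults so far: 5)
  step 12: ref 2 -> HIT, frames=[3,4,2] (faults so far: 5)
  LRU total faults: 5
--- Optimal ---
  step 0: ref 3 -> FAULT, frames=[3,-,-] (faults so far: 1)
  step 1: ref 1 -> FAULT, frames=[3,1,-] (faults so far: 2)
  step 2: ref 4 -> FAULT, frames=[3,1,4] (faults so far: 3)
  step 3: ref 3 -> HIT, frames=[3,1,4] (faults so far: 3)
  step 4: ref 1 -> HIT, frames=[3,1,4] (faults so far: 3)
  step 5: ref 1 -> HIT, frames=[3,1,4] (faults so far: 3)
  step 6: ref 3 -> HIT, frames=[3,1,4] (faults so far: 3)
  step 7: ref 2 -> FAULT, evict 1, frames=[3,2,4] (faults so far: 4)
  step 8: ref 4 -> HIT, frames=[3,2,4] (faults so far: 4)
  step 9: ref 3 -> HIT, frames=[3,2,4] (faults so far: 4)
  step 10: ref 4 -> HIT, frames=[3,2,4] (faults so far: 4)
  step 11: ref 3 -> HIT, frames=[3,2,4] (faults so far: 4)
  step 12: ref 2 -> HIT, frames=[3,2,4] (faults so far: 4)
  Optimal total faults: 4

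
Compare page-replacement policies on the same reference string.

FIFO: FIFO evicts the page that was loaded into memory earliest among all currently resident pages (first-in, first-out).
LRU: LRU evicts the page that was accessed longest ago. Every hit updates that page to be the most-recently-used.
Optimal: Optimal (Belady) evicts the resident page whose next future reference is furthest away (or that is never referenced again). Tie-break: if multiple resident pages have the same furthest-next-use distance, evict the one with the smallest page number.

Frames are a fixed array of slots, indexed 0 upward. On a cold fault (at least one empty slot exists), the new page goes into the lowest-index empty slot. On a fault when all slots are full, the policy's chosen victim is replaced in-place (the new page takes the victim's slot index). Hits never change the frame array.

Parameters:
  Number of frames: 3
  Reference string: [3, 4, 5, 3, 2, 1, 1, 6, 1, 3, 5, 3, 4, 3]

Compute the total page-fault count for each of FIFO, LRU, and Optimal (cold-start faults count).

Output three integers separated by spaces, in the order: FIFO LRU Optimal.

Answer: 9 9 8

Derivation:
--- FIFO ---
  step 0: ref 3 -> FAULT, frames=[3,-,-] (faults so far: 1)
  step 1: ref 4 -> FAULT, frames=[3,4,-] (faults so far: 2)
  step 2: ref 5 -> FAULT, frames=[3,4,5] (faults so far: 3)
  step 3: ref 3 -> HIT, frames=[3,4,5] (faults so far: 3)
  step 4: ref 2 -> FAULT, evict 3, frames=[2,4,5] (faults so far: 4)
  step 5: ref 1 -> FAULT, evict 4, frames=[2,1,5] (faults so far: 5)
  step 6: ref 1 -> HIT, frames=[2,1,5] (faults so far: 5)
  step 7: ref 6 -> FAULT, evict 5, frames=[2,1,6] (faults so far: 6)
  step 8: ref 1 -> HIT, frames=[2,1,6] (faults so far: 6)
  step 9: ref 3 -> FAULT, evict 2, frames=[3,1,6] (faults so far: 7)
  step 10: ref 5 -> FAULT, evict 1, frames=[3,5,6] (faults so far: 8)
  step 11: ref 3 -> HIT, frames=[3,5,6] (faults so far: 8)
  step 12: ref 4 -> FAULT, evict 6, frames=[3,5,4] (faults so far: 9)
  step 13: ref 3 -> HIT, frames=[3,5,4] (faults so far: 9)
  FIFO total faults: 9
--- LRU ---
  step 0: ref 3 -> FAULT, frames=[3,-,-] (faults so far: 1)
  step 1: ref 4 -> FAULT, frames=[3,4,-] (faults so far: 2)
  step 2: ref 5 -> FAULT, frames=[3,4,5] (faults so far: 3)
  step 3: ref 3 -> HIT, frames=[3,4,5] (faults so far: 3)
  step 4: ref 2 -> FAULT, evict 4, frames=[3,2,5] (faults so far: 4)
  step 5: ref 1 -> FAULT, evict 5, frames=[3,2,1] (faults so far: 5)
  step 6: ref 1 -> HIT, frames=[3,2,1] (faults so far: 5)
  step 7: ref 6 -> FAULT, evict 3, frames=[6,2,1] (faults so far: 6)
  step 8: ref 1 -> HIT, frames=[6,2,1] (faults so far: 6)
  step 9: ref 3 -> FAULT, evict 2, frames=[6,3,1] (faults so far: 7)
  step 10: ref 5 -> FAULT, evict 6, frames=[5,3,1] (faults so far: 8)
  step 11: ref 3 -> HIT, frames=[5,3,1] (faults so far: 8)
  step 12: ref 4 -> FAULT, evict 1, frames=[5,3,4] (faults so far: 9)
  step 13: ref 3 -> HIT, frames=[5,3,4] (faults so far: 9)
  LRU total faults: 9
--- Optimal ---
  step 0: ref 3 -> FAULT, frames=[3,-,-] (faults so far: 1)
  step 1: ref 4 -> FAULT, frames=[3,4,-] (faults so far: 2)
  step 2: ref 5 -> FAULT, frames=[3,4,5] (faults so far: 3)
  step 3: ref 3 -> HIT, frames=[3,4,5] (faults so far: 3)
  step 4: ref 2 -> FAULT, evict 4, frames=[3,2,5] (faults so far: 4)
  step 5: ref 1 -> FAULT, evict 2, frames=[3,1,5] (faults so far: 5)
  step 6: ref 1 -> HIT, frames=[3,1,5] (faults so far: 5)
  step 7: ref 6 -> FAULT, evict 5, frames=[3,1,6] (faults so far: 6)
  step 8: ref 1 -> HIT, frames=[3,1,6] (faults so far: 6)
  step 9: ref 3 -> HIT, frames=[3,1,6] (faults so far: 6)
  step 10: ref 5 -> FAULT, evict 1, frames=[3,5,6] (faults so far: 7)
  step 11: ref 3 -> HIT, frames=[3,5,6] (faults so far: 7)
  step 12: ref 4 -> FAULT, evict 5, frames=[3,4,6] (faults so far: 8)
  step 13: ref 3 -> HIT, frames=[3,4,6] (faults so far: 8)
  Optimal total faults: 8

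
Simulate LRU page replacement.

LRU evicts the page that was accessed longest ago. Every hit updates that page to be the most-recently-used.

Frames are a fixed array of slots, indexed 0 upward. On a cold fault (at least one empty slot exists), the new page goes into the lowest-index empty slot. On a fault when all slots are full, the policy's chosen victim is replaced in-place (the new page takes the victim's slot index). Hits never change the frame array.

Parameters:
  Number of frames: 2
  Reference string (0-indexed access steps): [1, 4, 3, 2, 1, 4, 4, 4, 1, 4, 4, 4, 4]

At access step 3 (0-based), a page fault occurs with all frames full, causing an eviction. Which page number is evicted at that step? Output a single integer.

Step 0: ref 1 -> FAULT, frames=[1,-]
Step 1: ref 4 -> FAULT, frames=[1,4]
Step 2: ref 3 -> FAULT, evict 1, frames=[3,4]
Step 3: ref 2 -> FAULT, evict 4, frames=[3,2]
At step 3: evicted page 4

Answer: 4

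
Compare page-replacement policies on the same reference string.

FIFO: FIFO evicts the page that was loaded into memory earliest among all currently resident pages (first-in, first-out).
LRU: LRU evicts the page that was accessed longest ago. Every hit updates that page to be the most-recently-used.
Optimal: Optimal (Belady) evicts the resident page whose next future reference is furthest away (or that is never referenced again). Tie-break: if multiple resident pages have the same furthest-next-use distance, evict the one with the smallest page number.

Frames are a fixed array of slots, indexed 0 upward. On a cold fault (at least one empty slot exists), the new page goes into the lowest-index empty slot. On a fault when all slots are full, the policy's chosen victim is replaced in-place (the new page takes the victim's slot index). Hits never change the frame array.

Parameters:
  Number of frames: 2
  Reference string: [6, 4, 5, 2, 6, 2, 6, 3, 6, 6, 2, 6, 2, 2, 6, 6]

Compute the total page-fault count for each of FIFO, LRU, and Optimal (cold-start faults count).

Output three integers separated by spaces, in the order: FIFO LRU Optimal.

--- FIFO ---
  step 0: ref 6 -> FAULT, frames=[6,-] (faults so far: 1)
  step 1: ref 4 -> FAULT, frames=[6,4] (faults so far: 2)
  step 2: ref 5 -> FAULT, evict 6, frames=[5,4] (faults so far: 3)
  step 3: ref 2 -> FAULT, evict 4, frames=[5,2] (faults so far: 4)
  step 4: ref 6 -> FAULT, evict 5, frames=[6,2] (faults so far: 5)
  step 5: ref 2 -> HIT, frames=[6,2] (faults so far: 5)
  step 6: ref 6 -> HIT, frames=[6,2] (faults so far: 5)
  step 7: ref 3 -> FAULT, evict 2, frames=[6,3] (faults so far: 6)
  step 8: ref 6 -> HIT, frames=[6,3] (faults so far: 6)
  step 9: ref 6 -> HIT, frames=[6,3] (faults so far: 6)
  step 10: ref 2 -> FAULT, evict 6, frames=[2,3] (faults so far: 7)
  step 11: ref 6 -> FAULT, evict 3, frames=[2,6] (faults so far: 8)
  step 12: ref 2 -> HIT, frames=[2,6] (faults so far: 8)
  step 13: ref 2 -> HIT, frames=[2,6] (faults so far: 8)
  step 14: ref 6 -> HIT, frames=[2,6] (faults so far: 8)
  step 15: ref 6 -> HIT, frames=[2,6] (faults so far: 8)
  FIFO total faults: 8
--- LRU ---
  step 0: ref 6 -> FAULT, frames=[6,-] (faults so far: 1)
  step 1: ref 4 -> FAULT, frames=[6,4] (faults so far: 2)
  step 2: ref 5 -> FAULT, evict 6, frames=[5,4] (faults so far: 3)
  step 3: ref 2 -> FAULT, evict 4, frames=[5,2] (faults so far: 4)
  step 4: ref 6 -> FAULT, evict 5, frames=[6,2] (faults so far: 5)
  step 5: ref 2 -> HIT, frames=[6,2] (faults so far: 5)
  step 6: ref 6 -> HIT, frames=[6,2] (faults so far: 5)
  step 7: ref 3 -> FAULT, evict 2, frames=[6,3] (faults so far: 6)
  step 8: ref 6 -> HIT, frames=[6,3] (faults so far: 6)
  step 9: ref 6 -> HIT, frames=[6,3] (faults so far: 6)
  step 10: ref 2 -> FAULT, evict 3, frames=[6,2] (faults so far: 7)
  step 11: ref 6 -> HIT, frames=[6,2] (faults so far: 7)
  step 12: ref 2 -> HIT, frames=[6,2] (faults so far: 7)
  step 13: ref 2 -> HIT, frames=[6,2] (faults so far: 7)
  step 14: ref 6 -> HIT, frames=[6,2] (faults so far: 7)
  step 15: ref 6 -> HIT, frames=[6,2] (faults so far: 7)
  LRU total faults: 7
--- Optimal ---
  step 0: ref 6 -> FAULT, frames=[6,-] (faults so far: 1)
  step 1: ref 4 -> FAULT, frames=[6,4] (faults so far: 2)
  step 2: ref 5 -> FAULT, evict 4, frames=[6,5] (faults so far: 3)
  step 3: ref 2 -> FAULT, evict 5, frames=[6,2] (faults so far: 4)
  step 4: ref 6 -> HIT, frames=[6,2] (faults so far: 4)
  step 5: ref 2 -> HIT, frames=[6,2] (faults so far: 4)
  step 6: ref 6 -> HIT, frames=[6,2] (faults so far: 4)
  step 7: ref 3 -> FAULT, evict 2, frames=[6,3] (faults so far: 5)
  step 8: ref 6 -> HIT, frames=[6,3] (faults so far: 5)
  step 9: ref 6 -> HIT, frames=[6,3] (faults so far: 5)
  step 10: ref 2 -> FAULT, evict 3, frames=[6,2] (faults so far: 6)
  step 11: ref 6 -> HIT, frames=[6,2] (faults so far: 6)
  step 12: ref 2 -> HIT, frames=[6,2] (faults so far: 6)
  step 13: ref 2 -> HIT, frames=[6,2] (faults so far: 6)
  step 14: ref 6 -> HIT, frames=[6,2] (faults so far: 6)
  step 15: ref 6 -> HIT, frames=[6,2] (faults so far: 6)
  Optimal total faults: 6

Answer: 8 7 6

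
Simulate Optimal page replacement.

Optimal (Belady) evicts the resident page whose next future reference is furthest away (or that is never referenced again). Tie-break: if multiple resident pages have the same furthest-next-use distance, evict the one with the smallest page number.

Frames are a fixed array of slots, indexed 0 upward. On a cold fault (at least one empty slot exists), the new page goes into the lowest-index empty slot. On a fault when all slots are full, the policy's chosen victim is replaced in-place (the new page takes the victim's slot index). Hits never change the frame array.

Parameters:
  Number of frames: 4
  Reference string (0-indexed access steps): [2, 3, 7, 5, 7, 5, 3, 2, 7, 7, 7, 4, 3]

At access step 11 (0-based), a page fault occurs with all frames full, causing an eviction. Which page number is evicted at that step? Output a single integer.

Step 0: ref 2 -> FAULT, frames=[2,-,-,-]
Step 1: ref 3 -> FAULT, frames=[2,3,-,-]
Step 2: ref 7 -> FAULT, frames=[2,3,7,-]
Step 3: ref 5 -> FAULT, frames=[2,3,7,5]
Step 4: ref 7 -> HIT, frames=[2,3,7,5]
Step 5: ref 5 -> HIT, frames=[2,3,7,5]
Step 6: ref 3 -> HIT, frames=[2,3,7,5]
Step 7: ref 2 -> HIT, frames=[2,3,7,5]
Step 8: ref 7 -> HIT, frames=[2,3,7,5]
Step 9: ref 7 -> HIT, frames=[2,3,7,5]
Step 10: ref 7 -> HIT, frames=[2,3,7,5]
Step 11: ref 4 -> FAULT, evict 2, frames=[4,3,7,5]
At step 11: evicted page 2

Answer: 2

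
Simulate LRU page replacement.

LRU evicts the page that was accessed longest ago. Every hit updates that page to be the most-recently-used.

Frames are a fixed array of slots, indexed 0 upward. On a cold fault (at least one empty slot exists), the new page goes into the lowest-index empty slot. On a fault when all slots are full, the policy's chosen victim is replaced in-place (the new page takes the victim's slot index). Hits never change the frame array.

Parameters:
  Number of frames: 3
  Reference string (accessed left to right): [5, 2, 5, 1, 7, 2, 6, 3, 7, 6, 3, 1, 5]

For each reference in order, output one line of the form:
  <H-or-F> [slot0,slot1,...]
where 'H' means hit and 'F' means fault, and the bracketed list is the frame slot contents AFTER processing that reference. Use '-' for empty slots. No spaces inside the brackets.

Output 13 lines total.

F [5,-,-]
F [5,2,-]
H [5,2,-]
F [5,2,1]
F [5,7,1]
F [2,7,1]
F [2,7,6]
F [2,3,6]
F [7,3,6]
H [7,3,6]
H [7,3,6]
F [1,3,6]
F [1,3,5]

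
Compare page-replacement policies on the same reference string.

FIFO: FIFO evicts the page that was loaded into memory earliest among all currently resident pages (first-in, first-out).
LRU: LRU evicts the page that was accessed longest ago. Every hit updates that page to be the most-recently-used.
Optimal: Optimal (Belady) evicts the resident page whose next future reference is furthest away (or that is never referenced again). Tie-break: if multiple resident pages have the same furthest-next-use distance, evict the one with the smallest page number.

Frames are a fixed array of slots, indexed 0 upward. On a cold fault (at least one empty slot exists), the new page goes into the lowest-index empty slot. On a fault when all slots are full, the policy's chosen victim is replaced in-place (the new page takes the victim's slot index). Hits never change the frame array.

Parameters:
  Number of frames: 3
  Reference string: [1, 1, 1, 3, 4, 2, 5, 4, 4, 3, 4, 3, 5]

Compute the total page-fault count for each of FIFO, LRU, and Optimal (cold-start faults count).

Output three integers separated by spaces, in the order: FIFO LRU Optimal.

Answer: 7 6 5

Derivation:
--- FIFO ---
  step 0: ref 1 -> FAULT, frames=[1,-,-] (faults so far: 1)
  step 1: ref 1 -> HIT, frames=[1,-,-] (faults so far: 1)
  step 2: ref 1 -> HIT, frames=[1,-,-] (faults so far: 1)
  step 3: ref 3 -> FAULT, frames=[1,3,-] (faults so far: 2)
  step 4: ref 4 -> FAULT, frames=[1,3,4] (faults so far: 3)
  step 5: ref 2 -> FAULT, evict 1, frames=[2,3,4] (faults so far: 4)
  step 6: ref 5 -> FAULT, evict 3, frames=[2,5,4] (faults so far: 5)
  step 7: ref 4 -> HIT, frames=[2,5,4] (faults so far: 5)
  step 8: ref 4 -> HIT, frames=[2,5,4] (faults so far: 5)
  step 9: ref 3 -> FAULT, evict 4, frames=[2,5,3] (faults so far: 6)
  step 10: ref 4 -> FAULT, evict 2, frames=[4,5,3] (faults so far: 7)
  step 11: ref 3 -> HIT, frames=[4,5,3] (faults so far: 7)
  step 12: ref 5 -> HIT, frames=[4,5,3] (faults so far: 7)
  FIFO total faults: 7
--- LRU ---
  step 0: ref 1 -> FAULT, frames=[1,-,-] (faults so far: 1)
  step 1: ref 1 -> HIT, frames=[1,-,-] (faults so far: 1)
  step 2: ref 1 -> HIT, frames=[1,-,-] (faults so far: 1)
  step 3: ref 3 -> FAULT, frames=[1,3,-] (faults so far: 2)
  step 4: ref 4 -> FAULT, frames=[1,3,4] (faults so far: 3)
  step 5: ref 2 -> FAULT, evict 1, frames=[2,3,4] (faults so far: 4)
  step 6: ref 5 -> FAULT, evict 3, frames=[2,5,4] (faults so far: 5)
  step 7: ref 4 -> HIT, frames=[2,5,4] (faults so far: 5)
  step 8: ref 4 -> HIT, frames=[2,5,4] (faults so far: 5)
  step 9: ref 3 -> FAULT, evict 2, frames=[3,5,4] (faults so far: 6)
  step 10: ref 4 -> HIT, frames=[3,5,4] (faults so far: 6)
  step 11: ref 3 -> HIT, frames=[3,5,4] (faults so far: 6)
  step 12: ref 5 -> HIT, frames=[3,5,4] (faults so far: 6)
  LRU total faults: 6
--- Optimal ---
  step 0: ref 1 -> FAULT, frames=[1,-,-] (faults so far: 1)
  step 1: ref 1 -> HIT, frames=[1,-,-] (faults so far: 1)
  step 2: ref 1 -> HIT, frames=[1,-,-] (faults so far: 1)
  step 3: ref 3 -> FAULT, frames=[1,3,-] (faults so far: 2)
  step 4: ref 4 -> FAULT, frames=[1,3,4] (faults so far: 3)
  step 5: ref 2 -> FAULT, evict 1, frames=[2,3,4] (faults so far: 4)
  step 6: ref 5 -> FAULT, evict 2, frames=[5,3,4] (faults so far: 5)
  step 7: ref 4 -> HIT, frames=[5,3,4] (faults so far: 5)
  step 8: ref 4 -> HIT, frames=[5,3,4] (faults so far: 5)
  step 9: ref 3 -> HIT, frames=[5,3,4] (faults so far: 5)
  step 10: ref 4 -> HIT, frames=[5,3,4] (faults so far: 5)
  step 11: ref 3 -> HIT, frames=[5,3,4] (faults so far: 5)
  step 12: ref 5 -> HIT, frames=[5,3,4] (faults so far: 5)
  Optimal total faults: 5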